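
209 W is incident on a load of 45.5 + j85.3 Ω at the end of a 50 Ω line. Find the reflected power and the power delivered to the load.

P_reflected ≈ 93 W; P_delivered ≈ 116 W

|Γ| = |(-4.5 + j85.3)/(95.5 + j85.3)| = 0.667
|Γ|² = 0.445
P_refl = |Γ|²·P_inc = 93 W, P_del = (1 − |Γ|²)·P_inc = 116 W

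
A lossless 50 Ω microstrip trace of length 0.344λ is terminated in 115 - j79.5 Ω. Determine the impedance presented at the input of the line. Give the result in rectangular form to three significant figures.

Z_in ≈ 27.2 + j44.4 Ω

βl = 2π × 0.344 = 124°
tan(βl) = tan(124°) = -1.49
Z_in = Z_0·(Z_L + jZ_0·tanβl)/(Z_0 + jZ_L·tanβl)
     = 50·(115 − j154)/(-68.6 − j172)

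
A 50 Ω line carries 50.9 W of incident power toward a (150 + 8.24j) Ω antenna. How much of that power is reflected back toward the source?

P_reflected ≈ 12.8 W

|Γ| = |(100 + j8.24)/(200 + j8.24)| = 0.501
|Γ|² = 0.251
P_refl = |Γ|²·P_inc = 12.8 W, P_del = (1 − |Γ|²)·P_inc = 38.1 W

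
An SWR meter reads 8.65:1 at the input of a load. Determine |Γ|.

|Γ| ≈ 0.793

|Γ| = (S − 1)/(S + 1) = (8.65 − 1)/(8.65 + 1) = 7.65/9.65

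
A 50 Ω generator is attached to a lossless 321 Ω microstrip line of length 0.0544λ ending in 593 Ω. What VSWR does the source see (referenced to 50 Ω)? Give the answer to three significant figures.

βl = 2π × 0.0544 = 19.6°
tan(βl) = 0.356
Z_in = Z_0·(Z_L + jZ_0·tanβl)/(Z_0 + jZ_L·tanβl) = 467 − j192 Ω
Γ_s = (Z_in − Z_s)/(Z_in + Z_s) = (417 − j192)/(517 − j192), |Γ_s| = 0.832
VSWR = (1 + |Γ_s|)/(1 − |Γ_s|)

VSWR ≈ 10.9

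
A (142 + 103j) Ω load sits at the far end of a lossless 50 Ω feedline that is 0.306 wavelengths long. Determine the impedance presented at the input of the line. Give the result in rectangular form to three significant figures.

βl = 2π × 0.306 = 110°
tan(βl) = tan(110°) = -2.72
Z_in = Z_0·(Z_L + jZ_0·tanβl)/(Z_0 + jZ_L·tanβl)
     = 50·(142 − j33.2)/(331 − j387)

Z_in ≈ 11.5 + j8.49 Ω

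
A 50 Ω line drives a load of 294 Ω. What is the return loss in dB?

RL ≈ 2.98 dB

Γ = (294 − 50)/(294 + 50) = 0.709
RL = −20·log₁₀|Γ| = −20·log₁₀(0.709)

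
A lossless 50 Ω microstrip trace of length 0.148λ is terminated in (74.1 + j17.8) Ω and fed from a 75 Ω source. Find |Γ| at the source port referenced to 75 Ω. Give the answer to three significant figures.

|Γ| ≈ 0.281

βl = 2π × 0.148 = 53.3°
tan(βl) = 1.34
Z_in = Z_0·(Z_L + jZ_0·tanβl)/(Z_0 + jZ_L·tanβl) = 49.1 − j24.4 Ω
Γ_s = (Z_in − Z_s)/(Z_in + Z_s) = (-25.9 − j24.4)/(124 − j24.4), |Γ_s| = 0.281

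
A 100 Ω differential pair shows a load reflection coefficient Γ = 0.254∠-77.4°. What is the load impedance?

Z_L ≈ 98.1 − j52 Ω

Z_L = Z_0·(1 + Γ)/(1 − Γ) = 100·(1.06 − j0.248)/(0.945 + j0.248)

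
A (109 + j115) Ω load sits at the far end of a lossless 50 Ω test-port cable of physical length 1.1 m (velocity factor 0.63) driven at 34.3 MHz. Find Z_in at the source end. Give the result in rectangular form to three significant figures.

λ = v/f = 0.63·c / 34.3 MHz = 5.51 m
βl = 2π·l/λ = 2π × 0.2 = 71.9°
tan(βl) = tan(71.9°) = 3.05
Z_in = Z_0·(Z_L + jZ_0·tanβl)/(Z_0 + jZ_L·tanβl)
     = 50·(109 + j268)/(-301 + j333)

Z_in ≈ 14 − j29 Ω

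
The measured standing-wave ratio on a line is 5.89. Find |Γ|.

|Γ| = (S − 1)/(S + 1) = (5.89 − 1)/(5.89 + 1) = 4.89/6.89

|Γ| ≈ 0.71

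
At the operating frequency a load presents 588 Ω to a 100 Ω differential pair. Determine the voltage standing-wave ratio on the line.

VSWR ≈ 5.88

Γ = (588 − 100)/(588 + 100) = 0.709
VSWR = (1 + 0.709)/(1 − 0.709)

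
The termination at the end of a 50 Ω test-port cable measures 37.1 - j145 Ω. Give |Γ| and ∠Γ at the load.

Γ ≈ 0.861 ∠ -36.1°

Γ = (Z_L − Z_0)/(Z_L + Z_0) = (-12.9 − j145)/(87.1 − j145)
|Γ| = 146/169 = 0.861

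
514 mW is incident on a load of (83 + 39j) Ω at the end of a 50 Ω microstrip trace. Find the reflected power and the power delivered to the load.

P_reflected ≈ 69.8 mW; P_delivered ≈ 444 mW

|Γ| = |(33 + j39)/(133 + j39)| = 0.369
|Γ|² = 0.136
P_refl = |Γ|²·P_inc = 69.8 mW, P_del = (1 − |Γ|²)·P_inc = 444 mW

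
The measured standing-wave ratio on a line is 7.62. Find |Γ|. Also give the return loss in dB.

|Γ| = (S − 1)/(S + 1) = (7.62 − 1)/(7.62 + 1) = 6.62/8.62
RL = −20·log₁₀|Γ| = −20·log₁₀(0.768)

|Γ| ≈ 0.768; return loss ≈ 2.29 dB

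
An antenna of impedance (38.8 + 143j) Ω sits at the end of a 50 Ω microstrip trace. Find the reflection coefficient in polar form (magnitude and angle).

Γ ≈ 0.852 ∠ 36.3°

Γ = (Z_L − Z_0)/(Z_L + Z_0) = (-11.2 + j143)/(88.8 + j143)
|Γ| = 143/168 = 0.852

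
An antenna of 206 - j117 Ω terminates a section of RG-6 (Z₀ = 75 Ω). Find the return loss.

RL ≈ 4.78 dB

Γ = (131 − j117)/(281 − j117), |Γ| = 0.577
RL = −20·log₁₀|Γ| = −20·log₁₀(0.577)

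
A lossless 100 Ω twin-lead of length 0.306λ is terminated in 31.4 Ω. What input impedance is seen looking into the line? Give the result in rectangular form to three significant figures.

βl = 2π × 0.306 = 110°
tan(βl) = tan(110°) = -2.72
Z_in = Z_0·(Z_L + jZ_0·tanβl)/(Z_0 + jZ_L·tanβl)
     = 100·(31.4 − j272)/(100 − j85.5)

Z_in ≈ 153 − j142 Ω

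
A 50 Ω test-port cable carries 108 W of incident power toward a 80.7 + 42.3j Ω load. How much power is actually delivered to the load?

P_delivered ≈ 92.4 W

|Γ| = |(30.7 + j42.3)/(130.7 + j42.3)| = 0.38
|Γ|² = 0.145
P_refl = |Γ|²·P_inc = 15.6 W, P_del = (1 − |Γ|²)·P_inc = 92.4 W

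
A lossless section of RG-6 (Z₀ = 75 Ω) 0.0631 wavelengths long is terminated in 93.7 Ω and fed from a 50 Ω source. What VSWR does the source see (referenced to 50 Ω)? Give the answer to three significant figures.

βl = 2π × 0.0631 = 22.7°
tan(βl) = 0.419
Z_in = Z_0·(Z_L + jZ_0·tanβl)/(Z_0 + jZ_L·tanβl) = 86.5 − j13.8 Ω
Γ_s = (Z_in − Z_s)/(Z_in + Z_s) = (36.5 − j13.8)/(136 − j13.8), |Γ_s| = 0.284
VSWR = (1 + |Γ_s|)/(1 − |Γ_s|)

VSWR ≈ 1.79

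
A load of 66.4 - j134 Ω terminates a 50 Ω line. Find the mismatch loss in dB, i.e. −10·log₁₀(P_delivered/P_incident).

Γ = (16.4 − j134)/(116.4 − j134), |Γ| = 0.761
|Γ|² = 0.578, so P_del/P_inc = 1 − |Γ|² = 0.422
ML = −10·log₁₀(1 − |Γ|²)

mismatch loss ≈ 3.75 dB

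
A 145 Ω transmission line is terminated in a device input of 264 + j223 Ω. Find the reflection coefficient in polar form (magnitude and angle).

Γ = (Z_L − Z_0)/(Z_L + Z_0) = (119 + j223)/(409 + j223)
|Γ| = 253/466 = 0.543

Γ ≈ 0.543 ∠ 33.3°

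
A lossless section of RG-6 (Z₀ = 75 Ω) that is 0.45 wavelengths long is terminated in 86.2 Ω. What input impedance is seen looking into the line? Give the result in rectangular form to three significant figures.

βl = 2π × 0.45 = 162°
tan(βl) = tan(162°) = -0.325
Z_in = Z_0·(Z_L + jZ_0·tanβl)/(Z_0 + jZ_L·tanβl)
     = 75·(86.2 − j24.4)/(75 − j28)

Z_in ≈ 83.6 + j6.86 Ω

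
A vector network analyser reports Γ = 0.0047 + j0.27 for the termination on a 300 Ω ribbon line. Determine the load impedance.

Z_L ≈ 262 + j152 Ω

Z_L = Z_0·(1 + Γ)/(1 − Γ) = 300·(1 + j0.27)/(0.995 − j0.27)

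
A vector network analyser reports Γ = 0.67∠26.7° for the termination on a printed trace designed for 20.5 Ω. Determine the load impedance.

Z_L ≈ 44.9 + j49 Ω

Z_L = Z_0·(1 + Γ)/(1 − Γ) = 20.5·(1.6 + j0.301)/(0.401 − j0.301)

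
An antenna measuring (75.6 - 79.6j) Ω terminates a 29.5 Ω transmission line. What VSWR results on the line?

Γ = (Z_L − Z_0)/(Z_L + Z_0) = (46.1 − j79.6)/(105.1 − j79.6)
|Γ| = 92/132 = 0.698
VSWR = (1 + |Γ|)/(1 − |Γ|) = 1.7/0.302

VSWR ≈ 5.62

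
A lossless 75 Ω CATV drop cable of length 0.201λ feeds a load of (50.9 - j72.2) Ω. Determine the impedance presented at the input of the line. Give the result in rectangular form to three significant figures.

βl = 2π × 0.201 = 72.4°
tan(βl) = tan(72.4°) = 3.14
Z_in = Z_0·(Z_L + jZ_0·tanβl)/(Z_0 + jZ_L·tanβl)
     = 75·(50.9 + j164)/(302 + j160)

Z_in ≈ 26.7 + j26.5 Ω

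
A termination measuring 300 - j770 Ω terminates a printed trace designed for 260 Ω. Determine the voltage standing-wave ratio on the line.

Γ = (Z_L − Z_0)/(Z_L + Z_0) = (40 − j770)/(560 − j770)
|Γ| = 771/952 = 0.81
VSWR = (1 + |Γ|)/(1 − |Γ|) = 1.81/0.19

VSWR ≈ 9.52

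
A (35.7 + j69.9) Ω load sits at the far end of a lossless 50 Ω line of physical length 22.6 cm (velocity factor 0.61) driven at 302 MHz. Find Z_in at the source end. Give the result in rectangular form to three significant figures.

λ = v/f = 0.61·c / 302 MHz = 0.606 m
βl = 2π·l/λ = 2π × 0.373 = 134°
tan(βl) = tan(134°) = -1.03
Z_in = Z_0·(Z_L + jZ_0·tanβl)/(Z_0 + jZ_L·tanβl)
     = 50·(35.7 + j18.6)/(122 − j36.6)

Z_in ≈ 11.3 + j11.1 Ω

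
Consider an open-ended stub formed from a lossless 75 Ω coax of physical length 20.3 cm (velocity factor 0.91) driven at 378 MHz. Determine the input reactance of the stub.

λ = v/f = 0.91·c / 378 MHz = 0.722 m
βl = 2π·l/λ = 2π × 0.281 = 101°
tan(βl) = -5.06
For an open-ended stub, Z_in = −jZ_0·cot(βl) = −jZ_0/tan(βl)

X_in ≈ 14.8 Ω (inductive)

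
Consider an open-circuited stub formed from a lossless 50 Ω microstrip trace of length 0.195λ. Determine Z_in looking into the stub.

Z_in ≈ −j18 Ω

βl = 2π × 0.195 = 70.2°
tan(βl) = 2.78
For an open-circuited stub, Z_in = −jZ_0·cot(βl) = −jZ_0/tan(βl)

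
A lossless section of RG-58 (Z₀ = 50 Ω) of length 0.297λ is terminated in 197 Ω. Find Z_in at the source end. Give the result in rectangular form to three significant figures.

βl = 2π × 0.297 = 107°
tan(βl) = tan(107°) = -3.29
Z_in = Z_0·(Z_L + jZ_0·tanβl)/(Z_0 + jZ_L·tanβl)
     = 50·(197 − j164)/(50 − j648)

Z_in ≈ 13.8 + j14.1 Ω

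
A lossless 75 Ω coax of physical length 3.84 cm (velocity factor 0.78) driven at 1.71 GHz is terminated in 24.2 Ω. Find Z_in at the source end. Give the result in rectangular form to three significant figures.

λ = v/f = 0.78·c / 1.71 GHz = 0.137 m
βl = 2π·l/λ = 2π × 0.281 = 101°
tan(βl) = tan(101°) = -5.13
Z_in = Z_0·(Z_L + jZ_0·tanβl)/(Z_0 + jZ_L·tanβl)
     = 75·(24.2 − j385)/(75 − j124)

Z_in ≈ 177 − j92.1 Ω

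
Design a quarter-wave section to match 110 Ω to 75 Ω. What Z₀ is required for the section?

Z_qwt = √(Z_0·R_L) = √(75 × 110) = √8250

Z_qwt ≈ 90.8 Ω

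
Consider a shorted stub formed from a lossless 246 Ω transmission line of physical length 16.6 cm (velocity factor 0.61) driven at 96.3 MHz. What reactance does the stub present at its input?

λ = v/f = 0.61·c / 96.3 MHz = 1.9 m
βl = 2π·l/λ = 2π × 0.0874 = 31.4°
tan(βl) = 0.612
For a shorted stub, Z_in = jZ_0·tan(βl)

X_in ≈ 150 Ω (inductive)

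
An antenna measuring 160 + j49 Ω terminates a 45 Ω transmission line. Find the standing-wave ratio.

Γ = (Z_L − Z_0)/(Z_L + Z_0) = (115 + j49)/(205 + j49)
|Γ| = 125/211 = 0.593
VSWR = (1 + |Γ|)/(1 − |Γ|) = 1.59/0.407

VSWR ≈ 3.91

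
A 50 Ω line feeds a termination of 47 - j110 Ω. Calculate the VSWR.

VSWR ≈ 7.01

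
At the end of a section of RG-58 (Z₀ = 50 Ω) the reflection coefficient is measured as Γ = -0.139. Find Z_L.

Z_L ≈ 37.8 Ω

Z_L = Z_0·(1 + Γ)/(1 − Γ) = 50·(0.861)/(1.14)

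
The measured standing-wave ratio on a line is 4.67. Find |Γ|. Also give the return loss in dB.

|Γ| ≈ 0.647; return loss ≈ 3.78 dB

|Γ| = (S − 1)/(S + 1) = (4.67 − 1)/(4.67 + 1) = 3.67/5.67
RL = −20·log₁₀|Γ| = −20·log₁₀(0.647)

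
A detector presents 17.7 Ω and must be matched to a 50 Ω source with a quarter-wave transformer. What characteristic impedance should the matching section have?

Z_qwt = √(Z_0·R_L) = √(50 × 17.7) = √885

Z_qwt ≈ 29.7 Ω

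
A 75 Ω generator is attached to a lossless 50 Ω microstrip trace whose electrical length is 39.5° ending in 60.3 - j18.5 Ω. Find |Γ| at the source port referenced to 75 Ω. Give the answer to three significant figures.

|Γ| ≈ 0.345

tan(βl) = 0.824
Z_in = Z_0·(Z_L + jZ_0·tanβl)/(Z_0 + jZ_L·tanβl) = 37.6 − j11.3 Ω
Γ_s = (Z_in − Z_s)/(Z_in + Z_s) = (-37.4 − j11.3)/(113 − j11.3), |Γ_s| = 0.345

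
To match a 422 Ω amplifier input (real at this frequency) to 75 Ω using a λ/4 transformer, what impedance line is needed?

Z_qwt ≈ 178 Ω

Z_qwt = √(Z_0·R_L) = √(75 × 422) = √31650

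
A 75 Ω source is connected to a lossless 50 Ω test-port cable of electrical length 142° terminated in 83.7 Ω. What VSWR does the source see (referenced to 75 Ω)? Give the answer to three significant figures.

tan(βl) = -0.781
Z_in = Z_0·(Z_L + jZ_0·tanβl)/(Z_0 + jZ_L·tanβl) = 49.7 + j26 Ω
Γ_s = (Z_in − Z_s)/(Z_in + Z_s) = (-25.3 + j26)/(125 + j26), |Γ_s| = 0.284
VSWR = (1 + |Γ_s|)/(1 − |Γ_s|)

VSWR ≈ 1.8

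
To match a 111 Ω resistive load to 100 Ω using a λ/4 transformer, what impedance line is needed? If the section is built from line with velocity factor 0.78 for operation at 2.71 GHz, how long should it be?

Z_qwt ≈ 105 Ω; length ≈ 2.16 cm

Z_qwt = √(Z_0·R_L) = √(100 × 111) = √11100
λ = 0.78·c/f = 0.0863 m, so l = λ/4 = 0.0216 m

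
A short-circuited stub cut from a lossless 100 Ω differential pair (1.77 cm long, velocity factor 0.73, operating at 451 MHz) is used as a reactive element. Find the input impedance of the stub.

Z_in ≈ +j23.3 Ω

λ = v/f = 0.73·c / 451 MHz = 0.486 m
βl = 2π·l/λ = 2π × 0.0365 = 13.1°
tan(βl) = 0.233
For a short-circuited stub, Z_in = jZ_0·tan(βl)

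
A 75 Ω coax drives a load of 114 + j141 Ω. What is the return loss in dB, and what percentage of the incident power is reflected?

RL ≈ 4.15 dB; 38.5% of incident power reflected

Γ = (39 + j141)/(189 + j141), |Γ| = 0.62
RL = −20·log₁₀(0.62) = 4.15 dB
P_refl/P_inc = |Γ|² = 0.385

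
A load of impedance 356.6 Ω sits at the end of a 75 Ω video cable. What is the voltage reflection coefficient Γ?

Γ = (Z_L − Z_0)/(Z_L + Z_0) = (356.6 − 75)/(356.6 + 75) = 281.6/431.6

Γ = 0.652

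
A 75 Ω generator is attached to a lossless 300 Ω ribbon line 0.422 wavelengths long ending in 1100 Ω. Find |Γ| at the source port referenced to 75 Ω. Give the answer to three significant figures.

|Γ| ≈ 0.844

βl = 2π × 0.422 = 152°
tan(βl) = -0.534
Z_in = Z_0·(Z_L + jZ_0·tanβl)/(Z_0 + jZ_L·tanβl) = 293 + j413 Ω
Γ_s = (Z_in − Z_s)/(Z_in + Z_s) = (218 + j413)/(368 + j413), |Γ_s| = 0.844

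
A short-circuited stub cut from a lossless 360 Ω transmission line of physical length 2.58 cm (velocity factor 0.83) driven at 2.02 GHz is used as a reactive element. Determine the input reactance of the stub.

λ = v/f = 0.83·c / 2.02 GHz = 0.123 m
βl = 2π·l/λ = 2π × 0.209 = 75.3°
tan(βl) = 3.82
For a short-circuited stub, Z_in = jZ_0·tan(βl)

X_in ≈ 1380 Ω (inductive)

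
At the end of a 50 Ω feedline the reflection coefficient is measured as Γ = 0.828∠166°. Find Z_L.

Z_L = Z_0·(1 + Γ)/(1 − Γ) = 50·(0.197 + j0.2)/(1.8 − j0.2)

Z_L ≈ 4.77 + j6.08 Ω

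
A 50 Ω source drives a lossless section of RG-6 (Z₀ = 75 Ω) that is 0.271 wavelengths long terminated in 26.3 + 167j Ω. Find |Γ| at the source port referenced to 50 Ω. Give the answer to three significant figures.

βl = 2π × 0.271 = 97.6°
tan(βl) = -7.53
Z_in = Z_0·(Z_L + jZ_0·tanβl)/(Z_0 + jZ_L·tanβl) = 4.7 − j21.7 Ω
Γ_s = (Z_in − Z_s)/(Z_in + Z_s) = (-45.3 − j21.7)/(54.7 − j21.7), |Γ_s| = 0.853

|Γ| ≈ 0.853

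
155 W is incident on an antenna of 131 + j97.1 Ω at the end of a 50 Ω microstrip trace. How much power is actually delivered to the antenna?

|Γ| = |(81 + j97.1)/(181 + j97.1)| = 0.616
|Γ|² = 0.379
P_refl = |Γ|²·P_inc = 58.7 W, P_del = (1 − |Γ|²)·P_inc = 96.3 W

P_delivered ≈ 96.3 W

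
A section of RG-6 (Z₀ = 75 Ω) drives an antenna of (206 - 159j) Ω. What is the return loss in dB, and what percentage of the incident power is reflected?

Γ = (131 − j159)/(281 − j159), |Γ| = 0.638
RL = −20·log₁₀(0.638) = 3.9 dB
P_refl/P_inc = |Γ|² = 0.407

RL ≈ 3.9 dB; 40.7% of incident power reflected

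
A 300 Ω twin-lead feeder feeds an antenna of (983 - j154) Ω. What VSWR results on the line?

VSWR ≈ 3.37

Γ = (Z_L − Z_0)/(Z_L + Z_0) = (683 − j154)/(1283 − j154)
|Γ| = 700/1290 = 0.542
VSWR = (1 + |Γ|)/(1 − |Γ|) = 1.54/0.458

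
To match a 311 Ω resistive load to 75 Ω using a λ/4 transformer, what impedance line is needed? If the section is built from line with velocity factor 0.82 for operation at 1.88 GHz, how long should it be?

Z_qwt = √(Z_0·R_L) = √(75 × 311) = √23320
λ = 0.82·c/f = 0.131 m, so l = λ/4 = 0.0327 m

Z_qwt ≈ 153 Ω; length ≈ 3.27 cm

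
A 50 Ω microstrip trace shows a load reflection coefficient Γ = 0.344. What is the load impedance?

Z_L = Z_0·(1 + Γ)/(1 − Γ) = 50·(1.34)/(0.656)

Z_L ≈ 102 Ω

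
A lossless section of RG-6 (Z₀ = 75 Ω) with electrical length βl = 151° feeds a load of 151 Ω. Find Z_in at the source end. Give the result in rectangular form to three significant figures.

tan(βl) = tan(151°) = -0.554
Z_in = Z_0·(Z_L + jZ_0·tanβl)/(Z_0 + jZ_L·tanβl)
     = 75·(151 − j41.6)/(75 − j83.7)

Z_in ≈ 87.9 + j56.5 Ω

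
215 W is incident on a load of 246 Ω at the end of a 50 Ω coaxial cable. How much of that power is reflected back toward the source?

P_reflected ≈ 94.3 W

Γ = (246 − 50)/(246 + 50) = 0.662
|Γ|² = 0.438
P_refl = |Γ|²·P_inc = 94.3 W, P_del = (1 − |Γ|²)·P_inc = 121 W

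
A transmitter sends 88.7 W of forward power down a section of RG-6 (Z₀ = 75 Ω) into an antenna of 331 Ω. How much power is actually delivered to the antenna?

P_delivered ≈ 53.4 W

Γ = (331 − 75)/(331 + 75) = 0.631
|Γ|² = 0.398
P_refl = |Γ|²·P_inc = 35.3 W, P_del = (1 − |Γ|²)·P_inc = 53.4 W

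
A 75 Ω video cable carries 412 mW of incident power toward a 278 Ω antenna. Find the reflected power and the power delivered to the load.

P_reflected ≈ 136 mW; P_delivered ≈ 276 mW

Γ = (278 − 75)/(278 + 75) = 0.575
|Γ|² = 0.331
P_refl = |Γ|²·P_inc = 136 mW, P_del = (1 − |Γ|²)·P_inc = 276 mW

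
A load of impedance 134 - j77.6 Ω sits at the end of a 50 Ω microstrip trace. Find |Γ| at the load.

|Γ| ≈ 0.573

Γ = (Z_L − Z_0)/(Z_L + Z_0) = (84 − j77.6)/(184 − j77.6)
|Γ| = 114/200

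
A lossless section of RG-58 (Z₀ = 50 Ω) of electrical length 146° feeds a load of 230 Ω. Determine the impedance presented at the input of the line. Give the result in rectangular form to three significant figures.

Z_in ≈ 31.5 + j64 Ω

tan(βl) = tan(146°) = -0.675
Z_in = Z_0·(Z_L + jZ_0·tanβl)/(Z_0 + jZ_L·tanβl)
     = 50·(230 − j33.7)/(50 − j155)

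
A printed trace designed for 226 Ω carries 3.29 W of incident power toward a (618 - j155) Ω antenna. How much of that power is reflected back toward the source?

|Γ| = |(392 − j155)/(844 − j155)| = 0.491
|Γ|² = 0.241
P_refl = |Γ|²·P_inc = 0.794 W, P_del = (1 − |Γ|²)·P_inc = 2.5 W

P_reflected ≈ 0.794 W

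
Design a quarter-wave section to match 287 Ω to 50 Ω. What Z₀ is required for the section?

Z_qwt ≈ 120 Ω

Z_qwt = √(Z_0·R_L) = √(50 × 287) = √14350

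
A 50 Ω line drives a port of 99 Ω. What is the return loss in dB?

RL ≈ 9.66 dB

Γ = (99 − 50)/(99 + 50) = 0.329
RL = −20·log₁₀|Γ| = −20·log₁₀(0.329)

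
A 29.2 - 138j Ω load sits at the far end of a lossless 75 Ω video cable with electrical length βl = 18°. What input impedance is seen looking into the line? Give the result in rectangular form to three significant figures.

Z_in ≈ 12.6 − j72.1 Ω

tan(βl) = tan(18°) = 0.325
Z_in = Z_0·(Z_L + jZ_0·tanβl)/(Z_0 + jZ_L·tanβl)
     = 75·(29.2 − j114)/(120 + j9.49)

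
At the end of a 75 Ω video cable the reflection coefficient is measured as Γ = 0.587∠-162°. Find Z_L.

Z_L ≈ 20 − j11.1 Ω

Z_L = Z_0·(1 + Γ)/(1 − Γ) = 75·(0.442 − j0.181)/(1.56 + j0.181)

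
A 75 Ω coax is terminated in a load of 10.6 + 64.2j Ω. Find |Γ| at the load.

|Γ| ≈ 0.85

Γ = (Z_L − Z_0)/(Z_L + Z_0) = (-64.4 + j64.2)/(85.6 + j64.2)
|Γ| = 90.9/107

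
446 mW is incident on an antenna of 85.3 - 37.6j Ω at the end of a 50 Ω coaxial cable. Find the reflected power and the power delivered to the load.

|Γ| = |(35.3 − j37.6)/(135.3 − j37.6)| = 0.367
|Γ|² = 0.135
P_refl = |Γ|²·P_inc = 60.2 mW, P_del = (1 − |Γ|²)·P_inc = 386 mW

P_reflected ≈ 60.2 mW; P_delivered ≈ 386 mW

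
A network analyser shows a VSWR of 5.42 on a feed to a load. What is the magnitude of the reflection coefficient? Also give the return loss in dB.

|Γ| = (S − 1)/(S + 1) = (5.42 − 1)/(5.42 + 1) = 4.42/6.42
RL = −20·log₁₀|Γ| = −20·log₁₀(0.688)

|Γ| ≈ 0.688; return loss ≈ 3.24 dB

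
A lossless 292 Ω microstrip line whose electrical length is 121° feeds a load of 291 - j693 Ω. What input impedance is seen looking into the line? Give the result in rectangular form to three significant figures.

tan(βl) = tan(121°) = -1.66
Z_in = Z_0·(Z_L + jZ_0·tanβl)/(Z_0 + jZ_L·tanβl)
     = 292·(291 − j1180)/(-861 − j484)

Z_in ≈ 95.8 + j346 Ω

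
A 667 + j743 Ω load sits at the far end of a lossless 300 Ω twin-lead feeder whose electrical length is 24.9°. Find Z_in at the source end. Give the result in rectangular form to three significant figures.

tan(βl) = tan(24.9°) = 0.464
Z_in = Z_0·(Z_L + jZ_0·tanβl)/(Z_0 + jZ_L·tanβl)
     = 300·(667 + j882)/(-44.9 + j310)

Z_in ≈ 745 − j754 Ω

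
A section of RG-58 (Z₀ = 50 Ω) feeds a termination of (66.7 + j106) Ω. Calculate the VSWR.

Γ = (Z_L − Z_0)/(Z_L + Z_0) = (16.7 + j106)/(116.7 + j106)
|Γ| = 107/158 = 0.681
VSWR = (1 + |Γ|)/(1 − |Γ|) = 1.68/0.319

VSWR ≈ 5.26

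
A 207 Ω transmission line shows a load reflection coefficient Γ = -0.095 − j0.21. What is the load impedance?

Z_L = Z_0·(1 + Γ)/(1 − Γ) = 207·(0.905 − j0.21)/(1.09 + j0.21)

Z_L ≈ 158 − j69.9 Ω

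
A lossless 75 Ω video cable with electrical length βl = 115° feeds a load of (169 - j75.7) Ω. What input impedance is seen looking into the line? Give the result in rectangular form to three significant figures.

tan(βl) = tan(115°) = -2.14
Z_in = Z_0·(Z_L + jZ_0·tanβl)/(Z_0 + jZ_L·tanβl)
     = 75·(169 − j237)/(-87.3 − j362)

Z_in ≈ 38.3 + j44.2 Ω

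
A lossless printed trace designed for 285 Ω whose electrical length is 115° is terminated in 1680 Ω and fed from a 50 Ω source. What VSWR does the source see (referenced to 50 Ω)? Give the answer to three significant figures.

VSWR ≈ 7.52

tan(βl) = -2.14
Z_in = Z_0·(Z_L + jZ_0·tanβl)/(Z_0 + jZ_L·tanβl) = 58.5 + j128 Ω
Γ_s = (Z_in − Z_s)/(Z_in + Z_s) = (8.5 + j128)/(108 + j128), |Γ_s| = 0.765
VSWR = (1 + |Γ_s|)/(1 − |Γ_s|)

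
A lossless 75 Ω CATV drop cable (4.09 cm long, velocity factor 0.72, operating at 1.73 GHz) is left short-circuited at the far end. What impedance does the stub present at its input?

Z_in ≈ −j141 Ω

λ = v/f = 0.72·c / 1.73 GHz = 0.125 m
βl = 2π·l/λ = 2π × 0.328 = 118°
tan(βl) = -1.89
For a short-circuited stub, Z_in = jZ_0·tan(βl)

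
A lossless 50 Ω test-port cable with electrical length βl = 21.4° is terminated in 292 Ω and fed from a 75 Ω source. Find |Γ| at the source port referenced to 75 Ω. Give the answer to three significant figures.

|Γ| ≈ 0.64

tan(βl) = 0.392
Z_in = Z_0·(Z_L + jZ_0·tanβl)/(Z_0 + jZ_L·tanβl) = 54 − j104 Ω
Γ_s = (Z_in − Z_s)/(Z_in + Z_s) = (-21 − j104)/(129 − j104), |Γ_s| = 0.64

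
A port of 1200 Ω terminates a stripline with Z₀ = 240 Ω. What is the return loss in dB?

RL ≈ 3.52 dB

Γ = (1200 − 240)/(1200 + 240) = 0.667
RL = −20·log₁₀|Γ| = −20·log₁₀(0.667)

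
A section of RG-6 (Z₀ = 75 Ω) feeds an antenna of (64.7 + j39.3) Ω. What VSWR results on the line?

VSWR ≈ 1.78

Γ = (Z_L − Z_0)/(Z_L + Z_0) = (-10.3 + j39.3)/(139.7 + j39.3)
|Γ| = 40.6/145 = 0.28
VSWR = (1 + |Γ|)/(1 − |Γ|) = 1.28/0.72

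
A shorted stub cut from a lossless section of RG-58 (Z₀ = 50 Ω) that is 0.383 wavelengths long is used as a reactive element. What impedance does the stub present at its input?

βl = 2π × 0.383 = 138°
tan(βl) = -0.904
For a shorted stub, Z_in = jZ_0·tan(βl)

Z_in ≈ −j45.2 Ω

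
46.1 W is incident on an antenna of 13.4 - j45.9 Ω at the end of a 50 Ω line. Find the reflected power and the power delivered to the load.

P_reflected ≈ 25.9 W; P_delivered ≈ 20.2 W

|Γ| = |(-36.6 − j45.9)/(63.4 − j45.9)| = 0.75
|Γ|² = 0.563
P_refl = |Γ|²·P_inc = 25.9 W, P_del = (1 − |Γ|²)·P_inc = 20.2 W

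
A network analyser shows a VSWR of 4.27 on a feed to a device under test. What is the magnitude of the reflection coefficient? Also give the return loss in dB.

|Γ| ≈ 0.62; return loss ≈ 4.15 dB

|Γ| = (S − 1)/(S + 1) = (4.27 − 1)/(4.27 + 1) = 3.27/5.27
RL = −20·log₁₀|Γ| = −20·log₁₀(0.62)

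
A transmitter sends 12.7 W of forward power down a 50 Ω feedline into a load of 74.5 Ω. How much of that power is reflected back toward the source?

P_reflected ≈ 0.492 W

Γ = (74.5 − 50)/(74.5 + 50) = 0.197
|Γ|² = 0.0387
P_refl = |Γ|²·P_inc = 0.492 W, P_del = (1 − |Γ|²)·P_inc = 12.2 W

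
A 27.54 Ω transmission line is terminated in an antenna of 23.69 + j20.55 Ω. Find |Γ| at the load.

|Γ| ≈ 0.379

Γ = (Z_L − Z_0)/(Z_L + Z_0) = (-3.85 + j20.55)/(51.23 + j20.55)
|Γ| = 20.9/55.2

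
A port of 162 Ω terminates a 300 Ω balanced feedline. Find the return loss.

Γ = (162 − 300)/(162 + 300) = -0.299
RL = −20·log₁₀|Γ| = −20·log₁₀(0.299)

RL ≈ 10.5 dB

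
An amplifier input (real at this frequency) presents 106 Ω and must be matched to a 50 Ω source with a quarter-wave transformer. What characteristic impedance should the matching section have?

Z_qwt ≈ 72.8 Ω

Z_qwt = √(Z_0·R_L) = √(50 × 106) = √5300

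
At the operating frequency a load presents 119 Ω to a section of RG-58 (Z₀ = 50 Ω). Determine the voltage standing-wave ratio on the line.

Γ = (119 − 50)/(119 + 50) = 0.408
VSWR = (1 + 0.408)/(1 − 0.408)

VSWR ≈ 2.38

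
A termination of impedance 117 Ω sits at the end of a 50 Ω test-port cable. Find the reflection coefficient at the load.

Γ = (Z_L − Z_0)/(Z_L + Z_0) = (117 − 50)/(117 + 50) = 67/167

Γ = 0.401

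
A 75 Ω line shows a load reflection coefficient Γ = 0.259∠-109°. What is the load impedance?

Z_L = Z_0·(1 + Γ)/(1 − Γ) = 75·(0.916 − j0.245)/(1.08 + j0.245)

Z_L ≈ 56.6 − j29.7 Ω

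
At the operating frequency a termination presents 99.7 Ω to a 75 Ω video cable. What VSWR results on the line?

Γ = (99.7 − 75)/(99.7 + 75) = 0.141
VSWR = (1 + 0.141)/(1 − 0.141)

VSWR ≈ 1.33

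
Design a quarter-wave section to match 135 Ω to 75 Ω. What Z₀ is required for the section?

Z_qwt ≈ 101 Ω

Z_qwt = √(Z_0·R_L) = √(75 × 135) = √10120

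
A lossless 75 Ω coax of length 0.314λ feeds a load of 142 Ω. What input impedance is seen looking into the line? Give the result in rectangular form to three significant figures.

Z_in ≈ 44.5 + j21.9 Ω

βl = 2π × 0.314 = 113°
tan(βl) = tan(113°) = -2.35
Z_in = Z_0·(Z_L + jZ_0·tanβl)/(Z_0 + jZ_L·tanβl)
     = 75·(142 − j176)/(75 − j334)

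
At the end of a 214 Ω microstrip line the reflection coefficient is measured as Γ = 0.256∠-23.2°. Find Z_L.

Z_L = Z_0·(1 + Γ)/(1 − Γ) = 214·(1.24 − j0.101)/(0.765 + j0.101)

Z_L ≈ 336 − j72.6 Ω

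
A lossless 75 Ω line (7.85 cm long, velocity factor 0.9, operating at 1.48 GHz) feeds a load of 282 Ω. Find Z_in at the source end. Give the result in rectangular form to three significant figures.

λ = v/f = 0.9·c / 1.48 GHz = 0.182 m
βl = 2π·l/λ = 2π × 0.43 = 155°
tan(βl) = tan(155°) = -0.468
Z_in = Z_0·(Z_L + jZ_0·tanβl)/(Z_0 + jZ_L·tanβl)
     = 75·(282 − j35.1)/(75 − j132)

Z_in ≈ 83.9 + j113 Ω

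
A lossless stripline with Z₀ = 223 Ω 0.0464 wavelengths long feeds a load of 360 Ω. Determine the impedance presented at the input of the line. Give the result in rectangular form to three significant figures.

Z_in ≈ 318 − j87.1 Ω

βl = 2π × 0.0464 = 16.7°
tan(βl) = tan(16.7°) = 0.3
Z_in = Z_0·(Z_L + jZ_0·tanβl)/(Z_0 + jZ_L·tanβl)
     = 223·(360 + j66.9)/(223 + j108)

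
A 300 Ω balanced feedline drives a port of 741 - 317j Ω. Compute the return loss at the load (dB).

RL ≈ 6.04 dB

Γ = (441 − j317)/(1041 − j317), |Γ| = 0.499
RL = −20·log₁₀|Γ| = −20·log₁₀(0.499)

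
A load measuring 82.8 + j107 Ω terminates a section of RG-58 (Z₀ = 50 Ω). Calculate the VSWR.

VSWR ≈ 4.82

Γ = (Z_L − Z_0)/(Z_L + Z_0) = (32.8 + j107)/(132.8 + j107)
|Γ| = 112/171 = 0.656
VSWR = (1 + |Γ|)/(1 − |Γ|) = 1.66/0.344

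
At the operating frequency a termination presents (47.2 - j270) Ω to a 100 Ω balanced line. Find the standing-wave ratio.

VSWR ≈ 18

Γ = (Z_L − Z_0)/(Z_L + Z_0) = (-52.8 − j270)/(147.2 − j270)
|Γ| = 275/308 = 0.895
VSWR = (1 + |Γ|)/(1 − |Γ|) = 1.89/0.105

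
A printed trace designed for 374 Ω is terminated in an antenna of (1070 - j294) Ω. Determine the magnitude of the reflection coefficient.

|Γ| ≈ 0.513

Γ = (Z_L − Z_0)/(Z_L + Z_0) = (696 − j294)/(1444 − j294)
|Γ| = 756/1470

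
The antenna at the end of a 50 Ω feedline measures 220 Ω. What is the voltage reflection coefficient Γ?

Γ = (Z_L − Z_0)/(Z_L + Z_0) = (220 − 50)/(220 + 50) = 170/270

Γ = 0.63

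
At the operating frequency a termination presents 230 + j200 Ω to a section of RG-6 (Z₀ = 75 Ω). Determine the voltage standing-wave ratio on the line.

VSWR ≈ 5.53

Γ = (Z_L − Z_0)/(Z_L + Z_0) = (155 + j200)/(305 + j200)
|Γ| = 253/365 = 0.694
VSWR = (1 + |Γ|)/(1 − |Γ|) = 1.69/0.306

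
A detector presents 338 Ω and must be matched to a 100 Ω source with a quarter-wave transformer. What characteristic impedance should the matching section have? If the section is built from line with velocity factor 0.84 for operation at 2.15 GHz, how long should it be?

Z_qwt ≈ 184 Ω; length ≈ 2.93 cm

Z_qwt = √(Z_0·R_L) = √(100 × 338) = √33800
λ = 0.84·c/f = 0.117 m, so l = λ/4 = 0.0293 m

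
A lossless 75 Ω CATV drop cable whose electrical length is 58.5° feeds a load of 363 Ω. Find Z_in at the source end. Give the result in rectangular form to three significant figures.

tan(βl) = tan(58.5°) = 1.63
Z_in = Z_0·(Z_L + jZ_0·tanβl)/(Z_0 + jZ_L·tanβl)
     = 75·(363 + j122)/(75 + j592)

Z_in ≈ 21 − j43.3 Ω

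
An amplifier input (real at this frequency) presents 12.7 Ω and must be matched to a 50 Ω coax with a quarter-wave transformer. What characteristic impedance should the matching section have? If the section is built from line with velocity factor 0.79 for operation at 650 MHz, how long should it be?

Z_qwt = √(Z_0·R_L) = √(50 × 12.7) = √635
λ = 0.79·c/f = 0.365 m, so l = λ/4 = 0.0912 m

Z_qwt ≈ 25.2 Ω; length ≈ 9.12 cm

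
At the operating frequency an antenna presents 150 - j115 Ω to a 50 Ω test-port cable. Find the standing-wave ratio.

Γ = (Z_L − Z_0)/(Z_L + Z_0) = (100 − j115)/(200 − j115)
|Γ| = 152/231 = 0.661
VSWR = (1 + |Γ|)/(1 − |Γ|) = 1.66/0.339

VSWR ≈ 4.89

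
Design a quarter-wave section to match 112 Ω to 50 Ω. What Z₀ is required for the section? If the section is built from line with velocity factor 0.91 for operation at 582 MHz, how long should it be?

Z_qwt = √(Z_0·R_L) = √(50 × 112) = √5600
λ = 0.91·c/f = 0.469 m, so l = λ/4 = 0.117 m

Z_qwt ≈ 74.8 Ω; length ≈ 11.7 cm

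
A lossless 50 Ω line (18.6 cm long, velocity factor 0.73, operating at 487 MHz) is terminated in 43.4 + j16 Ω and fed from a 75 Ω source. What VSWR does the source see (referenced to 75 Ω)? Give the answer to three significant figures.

λ = v/f = 0.73·c / 487 MHz = 0.45 m
βl = 2π·l/λ = 2π × 0.414 = 149°
tan(βl) = -0.603
Z_in = Z_0·(Z_L + jZ_0·tanβl)/(Z_0 + jZ_L·tanβl) = 34.9 + j3.43 Ω
Γ_s = (Z_in − Z_s)/(Z_in + Z_s) = (-40.1 + j3.43)/(110 + j3.43), |Γ_s| = 0.366
VSWR = (1 + |Γ_s|)/(1 − |Γ_s|)

VSWR ≈ 2.16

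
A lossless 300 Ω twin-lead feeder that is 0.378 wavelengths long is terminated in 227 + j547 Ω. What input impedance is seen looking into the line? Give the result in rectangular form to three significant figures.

βl = 2π × 0.378 = 136°
tan(βl) = tan(136°) = -0.963
Z_in = Z_0·(Z_L + jZ_0·tanβl)/(Z_0 + jZ_L·tanβl)
     = 300·(227 + j258)/(827 − j219)

Z_in ≈ 53.8 + j108 Ω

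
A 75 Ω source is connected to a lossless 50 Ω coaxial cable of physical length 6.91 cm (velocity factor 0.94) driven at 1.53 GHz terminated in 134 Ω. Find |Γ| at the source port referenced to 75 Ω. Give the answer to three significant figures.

λ = v/f = 0.94·c / 1.53 GHz = 0.184 m
βl = 2π·l/λ = 2π × 0.375 = 135°
tan(βl) = -1
Z_in = Z_0·(Z_L + jZ_0·tanβl)/(Z_0 + jZ_L·tanβl) = 32.7 + j37.7 Ω
Γ_s = (Z_in − Z_s)/(Z_in + Z_s) = (-42.3 + j37.7)/(108 + j37.7), |Γ_s| = 0.497

|Γ| ≈ 0.497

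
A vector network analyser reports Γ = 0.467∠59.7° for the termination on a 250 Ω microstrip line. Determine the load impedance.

Z_L ≈ 262 + j270 Ω

Z_L = Z_0·(1 + Γ)/(1 − Γ) = 250·(1.24 + j0.403)/(0.764 − j0.403)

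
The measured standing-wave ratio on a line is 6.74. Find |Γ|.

|Γ| ≈ 0.742

|Γ| = (S − 1)/(S + 1) = (6.74 − 1)/(6.74 + 1) = 5.74/7.74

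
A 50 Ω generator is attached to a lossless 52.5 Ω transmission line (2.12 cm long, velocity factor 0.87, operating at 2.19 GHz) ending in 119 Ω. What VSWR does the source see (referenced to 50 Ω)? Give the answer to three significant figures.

VSWR ≈ 2.2

λ = v/f = 0.87·c / 2.19 GHz = 0.119 m
βl = 2π·l/λ = 2π × 0.178 = 64°
tan(βl) = 2.05
Z_in = Z_0·(Z_L + jZ_0·tanβl)/(Z_0 + jZ_L·tanβl) = 27.4 − j19.7 Ω
Γ_s = (Z_in − Z_s)/(Z_in + Z_s) = (-22.6 − j19.7)/(77.4 − j19.7), |Γ_s| = 0.375
VSWR = (1 + |Γ_s|)/(1 − |Γ_s|)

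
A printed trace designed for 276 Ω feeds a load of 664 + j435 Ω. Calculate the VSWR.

Γ = (Z_L − Z_0)/(Z_L + Z_0) = (388 + j435)/(940 + j435)
|Γ| = 583/1040 = 0.563
VSWR = (1 + |Γ|)/(1 − |Γ|) = 1.56/0.437

VSWR ≈ 3.57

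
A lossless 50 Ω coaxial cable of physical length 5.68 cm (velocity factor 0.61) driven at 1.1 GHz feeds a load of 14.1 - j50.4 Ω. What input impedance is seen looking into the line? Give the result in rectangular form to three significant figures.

λ = v/f = 0.61·c / 1.1 GHz = 0.166 m
βl = 2π·l/λ = 2π × 0.341 = 123°
tan(βl) = tan(123°) = -1.55
Z_in = Z_0·(Z_L + jZ_0·tanβl)/(Z_0 + jZ_L·tanβl)
     = 50·(14.1 − j128)/(-27.9 − j21.8)

Z_in ≈ 95.4 + j154 Ω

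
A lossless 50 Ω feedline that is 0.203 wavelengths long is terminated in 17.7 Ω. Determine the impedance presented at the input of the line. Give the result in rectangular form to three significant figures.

βl = 2π × 0.203 = 73.1°
tan(βl) = tan(73.1°) = 3.29
Z_in = Z_0·(Z_L + jZ_0·tanβl)/(Z_0 + jZ_L·tanβl)
     = 50·(17.7 + j164)/(50 + j58.2)

Z_in ≈ 88.8 + j61.1 Ω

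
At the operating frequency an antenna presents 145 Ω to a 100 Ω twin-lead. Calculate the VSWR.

Γ = (145 − 100)/(145 + 100) = 0.184
VSWR = (1 + 0.184)/(1 − 0.184)

VSWR ≈ 1.45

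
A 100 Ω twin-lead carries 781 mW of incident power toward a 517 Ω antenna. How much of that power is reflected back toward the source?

P_reflected ≈ 357 mW

Γ = (517 − 100)/(517 + 100) = 0.676
|Γ|² = 0.457
P_refl = |Γ|²·P_inc = 357 mW, P_del = (1 − |Γ|²)·P_inc = 424 mW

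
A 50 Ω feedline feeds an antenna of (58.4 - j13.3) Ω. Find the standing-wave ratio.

VSWR ≈ 1.34

Γ = (Z_L − Z_0)/(Z_L + Z_0) = (8.4 − j13.3)/(108.4 − j13.3)
|Γ| = 15.7/109 = 0.144
VSWR = (1 + |Γ|)/(1 − |Γ|) = 1.14/0.856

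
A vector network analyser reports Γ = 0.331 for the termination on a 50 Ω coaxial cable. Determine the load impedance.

Z_L ≈ 99.5 Ω

Z_L = Z_0·(1 + Γ)/(1 − Γ) = 50·(1.33)/(0.669)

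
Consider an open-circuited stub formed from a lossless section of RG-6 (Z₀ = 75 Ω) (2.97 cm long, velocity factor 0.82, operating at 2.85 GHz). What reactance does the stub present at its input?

X_in ≈ 50.3 Ω (inductive)

λ = v/f = 0.82·c / 2.85 GHz = 0.0863 m
βl = 2π·l/λ = 2π × 0.344 = 124°
tan(βl) = -1.49
For an open-circuited stub, Z_in = −jZ_0·cot(βl) = −jZ_0/tan(βl)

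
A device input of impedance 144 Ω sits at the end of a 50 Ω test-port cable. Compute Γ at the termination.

Γ = 0.485

Γ = (Z_L − Z_0)/(Z_L + Z_0) = (144 − 50)/(144 + 50) = 94/194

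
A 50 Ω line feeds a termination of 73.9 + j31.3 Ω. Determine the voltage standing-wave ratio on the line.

VSWR ≈ 1.89

Γ = (Z_L − Z_0)/(Z_L + Z_0) = (23.9 + j31.3)/(123.9 + j31.3)
|Γ| = 39.4/128 = 0.308
VSWR = (1 + |Γ|)/(1 − |Γ|) = 1.31/0.692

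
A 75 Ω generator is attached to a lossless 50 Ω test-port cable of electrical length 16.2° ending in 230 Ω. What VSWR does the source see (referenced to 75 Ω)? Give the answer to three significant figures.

tan(βl) = 0.291
Z_in = Z_0·(Z_L + jZ_0·tanβl)/(Z_0 + jZ_L·tanβl) = 89.5 − j105 Ω
Γ_s = (Z_in − Z_s)/(Z_in + Z_s) = (14.5 − j105)/(165 − j105), |Γ_s| = 0.544
VSWR = (1 + |Γ_s|)/(1 − |Γ_s|)

VSWR ≈ 3.38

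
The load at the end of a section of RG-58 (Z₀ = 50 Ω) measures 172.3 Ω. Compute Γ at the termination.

Γ = (Z_L − Z_0)/(Z_L + Z_0) = (172.3 − 50)/(172.3 + 50) = 122.3/222.3

Γ = 0.55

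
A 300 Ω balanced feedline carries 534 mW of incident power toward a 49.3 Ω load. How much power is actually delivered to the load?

P_delivered ≈ 259 mW

Γ = (49.3 − 300)/(49.3 + 300) = -0.718
|Γ|² = 0.515
P_refl = |Γ|²·P_inc = 275 mW, P_del = (1 − |Γ|²)·P_inc = 259 mW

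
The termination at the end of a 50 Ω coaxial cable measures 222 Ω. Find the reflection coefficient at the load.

Γ = (Z_L − Z_0)/(Z_L + Z_0) = (222 − 50)/(222 + 50) = 172/272

Γ = 0.632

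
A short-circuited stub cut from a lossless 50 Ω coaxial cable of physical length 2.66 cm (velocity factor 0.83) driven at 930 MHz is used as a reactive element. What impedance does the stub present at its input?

Z_in ≈ +j36 Ω

λ = v/f = 0.83·c / 930 MHz = 0.268 m
βl = 2π·l/λ = 2π × 0.0993 = 35.8°
tan(βl) = 0.72
For a short-circuited stub, Z_in = jZ_0·tan(βl)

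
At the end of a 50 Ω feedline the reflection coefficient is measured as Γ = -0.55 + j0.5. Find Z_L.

Z_L ≈ 8.44 + j18.9 Ω

Z_L = Z_0·(1 + Γ)/(1 − Γ) = 50·(0.45 + j0.5)/(1.55 − j0.5)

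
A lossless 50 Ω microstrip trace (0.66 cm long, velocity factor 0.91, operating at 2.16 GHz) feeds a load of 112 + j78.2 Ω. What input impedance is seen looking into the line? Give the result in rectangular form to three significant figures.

Z_in ≈ 156 − j51.1 Ω

λ = v/f = 0.91·c / 2.16 GHz = 0.126 m
βl = 2π·l/λ = 2π × 0.0522 = 18.8°
tan(βl) = tan(18.8°) = 0.34
Z_in = Z_0·(Z_L + jZ_0·tanβl)/(Z_0 + jZ_L·tanβl)
     = 50·(112 + j95.2)/(23.4 + j38.1)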